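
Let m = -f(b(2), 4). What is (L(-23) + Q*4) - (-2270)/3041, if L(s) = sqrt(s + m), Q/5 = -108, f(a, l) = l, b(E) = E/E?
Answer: -6566290/3041 + 3*I*sqrt(3) ≈ -2159.3 + 5.1962*I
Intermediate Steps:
b(E) = 1
Q = -540 (Q = 5*(-108) = -540)
m = -4 (m = -1*4 = -4)
L(s) = sqrt(-4 + s) (L(s) = sqrt(s - 4) = sqrt(-4 + s))
(L(-23) + Q*4) - (-2270)/3041 = (sqrt(-4 - 23) - 540*4) - (-2270)/3041 = (sqrt(-27) - 2160) - (-2270)/3041 = (3*I*sqrt(3) - 2160) - 1*(-2270/3041) = (-2160 + 3*I*sqrt(3)) + 2270/3041 = -6566290/3041 + 3*I*sqrt(3)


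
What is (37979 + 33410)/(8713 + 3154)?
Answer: 71389/11867 ≈ 6.0158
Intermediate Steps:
(37979 + 33410)/(8713 + 3154) = 71389/11867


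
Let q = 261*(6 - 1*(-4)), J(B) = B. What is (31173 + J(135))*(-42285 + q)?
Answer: -1242144900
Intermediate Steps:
q = 2610 (q = 261*(6 + 4) = 261*10 = 2610)
(31173 + J(135))*(-42285 + q) = (31173 + 135)*(-42285 + 2610) = 31308*(-39675) = -1242144900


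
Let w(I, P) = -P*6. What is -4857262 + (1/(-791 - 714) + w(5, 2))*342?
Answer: -7316356172/1505 ≈ -4.8614e+6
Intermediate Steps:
w(I, P) = -6*P
-4857262 + (1/(-791 - 714) + w(5, 2))*342 = -4857262 + (1/(-791 - 714) - 6*2)*342 = -4857262 + (1/(-1505) - 12)*342 = -4857262 + (-1/1505 - 12)*342 = -4857262 - 18061/1505*342 = -4857262 - 6176862/1505 = -7316356172/1505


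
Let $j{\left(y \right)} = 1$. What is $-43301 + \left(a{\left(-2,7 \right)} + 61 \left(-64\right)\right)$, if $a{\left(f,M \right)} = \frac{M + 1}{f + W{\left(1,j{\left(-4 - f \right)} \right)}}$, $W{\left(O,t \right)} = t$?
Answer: $-47213$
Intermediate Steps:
$a{\left(f,M \right)} = \frac{1 + M}{1 + f}$ ($a{\left(f,M \right)} = \frac{M + 1}{f + 1} = \frac{1 + M}{1 + f}$)
$-43301 + \left(a{\left(-2,7 \right)} + 61 \left(-64\right)\right) = -43301 + \left(\frac{1 + 7}{1 - 2} + 61 \left(-64\right)\right) = -43301 - \left(3904 - \frac{1}{-1} \cdot 8\right) = -43301 - 3912 = -47213$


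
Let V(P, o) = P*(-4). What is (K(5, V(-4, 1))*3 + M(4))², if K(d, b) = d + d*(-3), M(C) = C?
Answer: 676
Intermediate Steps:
V(P, o) = -4*P
K(d, b) = -2*d (K(d, b) = d - 3*d = -2*d)
(K(5, V(-4, 1))*3 + M(4))² = (-2*5*3 + 4)² = (-10*3 + 4)² = (-30 + 4)² = (-26)² = 676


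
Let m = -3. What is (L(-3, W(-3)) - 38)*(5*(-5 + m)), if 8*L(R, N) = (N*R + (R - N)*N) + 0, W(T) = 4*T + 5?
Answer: 1555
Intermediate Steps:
W(T) = 5 + 4*T
L(R, N) = N*R/8 + N*(R - N)/8 (L(R, N) = ((N*R + (R - N)*N) + 0)/8 = ((N*R + N*(R - N)) + 0)/8 = (N*R + N*(R - N))/8 = N*R/8 + N*(R - N)/8)
(L(-3, W(-3)) - 38)*(5*(-5 + m)) = ((5 + 4*(-3))*(-(5 + 4*(-3)) + 2*(-3))/8 - 38)*(5*(-5 - 3)) = ((5 - 12)*(-(5 - 12) - 6)/8 - 38)*(5*(-8)) = ((⅛)*(-7)*(-1*(-7) - 6) - 38)*(-40) = ((⅛)*(-7)*(7 - 6) - 38)*(-40) = ((⅛)*(-7)*1 - 38)*(-40) = (-7/8 - 38)*(-40) = -311/8*(-40) = 1555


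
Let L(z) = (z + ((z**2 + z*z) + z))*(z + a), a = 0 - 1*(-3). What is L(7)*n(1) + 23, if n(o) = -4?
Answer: -4457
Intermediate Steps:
a = 3 (a = 0 + 3 = 3)
L(z) = (3 + z)*(2*z + 2*z**2) (L(z) = (z + ((z**2 + z*z) + z))*(z + 3) = (z + ((z**2 + z**2) + z))*(3 + z) = (z + (2*z**2 + z))*(3 + z) = (z + (z + 2*z**2))*(3 + z) = (2*z + 2*z**2)*(3 + z) = (3 + z)*(2*z + 2*z**2))
L(7)*n(1) + 23 = (2*7*(3 + 7**2 + 4*7))*(-4) + 23 = (2*7*(3 + 49 + 28))*(-4) + 23 = (2*7*80)*(-4) + 23 = 1120*(-4) + 23 = -4480 + 23 = -4457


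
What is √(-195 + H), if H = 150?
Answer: 3*I*√5 ≈ 6.7082*I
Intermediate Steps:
√(-195 + H) = √(-195 + 150) = √(-45) = 3*I*√5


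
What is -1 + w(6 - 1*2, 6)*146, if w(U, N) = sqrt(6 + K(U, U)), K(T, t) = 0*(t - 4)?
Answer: -1 + 146*sqrt(6) ≈ 356.63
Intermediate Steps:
K(T, t) = 0 (K(T, t) = 0*(-4 + t) = 0)
w(U, N) = sqrt(6) (w(U, N) = sqrt(6 + 0) = sqrt(6))
-1 + w(6 - 1*2, 6)*146 = -1 + sqrt(6)*146 = -1 + 146*sqrt(6)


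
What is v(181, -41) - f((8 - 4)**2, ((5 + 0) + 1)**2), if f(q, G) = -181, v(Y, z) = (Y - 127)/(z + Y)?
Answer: 12697/70 ≈ 181.39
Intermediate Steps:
v(Y, z) = (-127 + Y)/(Y + z)
v(181, -41) - f((8 - 4)**2, ((5 + 0) + 1)**2) = (-127 + 181)/(181 - 41) - 1*(-181) = 54/140 + 181 = (1/140)*54 + 181 = 27/70 + 181 = 12697/70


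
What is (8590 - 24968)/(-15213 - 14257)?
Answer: 8189/14735 ≈ 0.55575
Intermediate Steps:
(8590 - 24968)/(-15213 - 14257) = -16378/(-29470) = -16378*(-1/29470) = 8189/14735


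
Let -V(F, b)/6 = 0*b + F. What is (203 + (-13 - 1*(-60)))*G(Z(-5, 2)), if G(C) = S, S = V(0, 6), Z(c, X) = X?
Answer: 0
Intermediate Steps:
V(F, b) = -6*F (V(F, b) = -6*(0*b + F) = -6*(0 + F) = -6*F)
S = 0 (S = -6*0 = 0)
G(C) = 0
(203 + (-13 - 1*(-60)))*G(Z(-5, 2)) = (203 + (-13 - 1*(-60)))*0 = (203 + (-13 + 60))*0 = (203 + 47)*0 = 250*0 = 0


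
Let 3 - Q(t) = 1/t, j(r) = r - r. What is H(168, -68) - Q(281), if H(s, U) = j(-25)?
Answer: -842/281 ≈ -2.9964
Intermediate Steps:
j(r) = 0
H(s, U) = 0
Q(t) = 3 - 1/t
H(168, -68) - Q(281) = 0 - (3 - 1/281) = 0 - 1*842/281 = 0 - 842/281 = -842/281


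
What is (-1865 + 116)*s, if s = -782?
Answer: 1367718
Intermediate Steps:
(-1865 + 116)*s = (-1865 + 116)*(-782) = -1749*(-782) = 1367718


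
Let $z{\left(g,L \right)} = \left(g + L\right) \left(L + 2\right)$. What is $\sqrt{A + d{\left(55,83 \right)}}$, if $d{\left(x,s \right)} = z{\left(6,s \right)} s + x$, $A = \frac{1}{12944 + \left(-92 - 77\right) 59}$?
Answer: $\frac{\sqrt{5550279878523}}{2973} \approx 792.43$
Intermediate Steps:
$z{\left(g,L \right)} = \left(2 + L\right) \left(L + g\right)$ ($z{\left(g,L \right)} = \left(L + g\right) \left(2 + L\right) = \left(2 + L\right) \left(L + g\right)$)
$A = \frac{1}{2973}$ ($A = \frac{1}{12944 - 9971} = \frac{1}{2973} \approx 0.00033636$)
$d{\left(x,s \right)} = x + s \left(12 + s^{2} + 8 s\right)$ ($d{\left(x,s \right)} = \left(s^{2} + 2 s + 2 \cdot 6 + s 6\right) s + x = \left(s^{2} + 2 s + 12 + 6 s\right) s + x = \left(12 + s^{2} + 8 s\right) s + x = s \left(12 + s^{2} + 8 s\right) + x = x + s \left(12 + s^{2} + 8 s\right)$)
$\sqrt{A + d{\left(55,83 \right)}} = \sqrt{\frac{1}{2973} + \left(55 + 83 \left(12 + 83^{2} + 8 \cdot 83\right)\right)} = \sqrt{\frac{1}{2973} + \left(55 + 83 \left(12 + 6889 + 664\right)\right)} = \sqrt{\frac{1}{2973} + \left(55 + 83 \cdot 7565\right)} = \sqrt{\frac{1}{2973} + \left(55 + 627895\right)} = \sqrt{\frac{1}{2973} + 627950} = \sqrt{\frac{1866895351}{2973}} = \frac{\sqrt{5550279878523}}{2973}$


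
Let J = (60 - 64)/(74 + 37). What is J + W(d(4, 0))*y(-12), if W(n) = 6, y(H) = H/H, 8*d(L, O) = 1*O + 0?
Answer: 662/111 ≈ 5.9640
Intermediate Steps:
d(L, O) = O/8 (d(L, O) = (1*O + 0)/8 = (O + 0)/8 = O/8)
y(H) = 1
J = -4/111 ≈ -0.036036
J + W(d(4, 0))*y(-12) = -4/111 + 6*1 = -4/111 + 6 = 662/111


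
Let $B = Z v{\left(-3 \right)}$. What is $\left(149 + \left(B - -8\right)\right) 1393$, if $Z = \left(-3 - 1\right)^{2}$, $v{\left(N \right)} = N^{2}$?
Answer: $419293$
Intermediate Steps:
$Z = 16$ ($Z = \left(-4\right)^{2} = 16$)
$B = 144$ ($B = 16 \left(-3\right)^{2} = 16 \cdot 9 = 144$)
$\left(149 + \left(B - -8\right)\right) 1393 = \left(149 + \left(144 - -8\right)\right) 1393 = \left(149 + \left(144 + 8\right)\right) 1393 = \left(149 + 152\right) 1393 = 301 \cdot 1393 = 419293$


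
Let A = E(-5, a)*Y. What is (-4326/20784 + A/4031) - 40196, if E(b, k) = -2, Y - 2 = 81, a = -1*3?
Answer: -561275664639/13963384 ≈ -40196.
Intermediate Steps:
a = -3
Y = 83 (Y = 2 + 81 = 83)
A = -166 (A = -2*83 = -166)
(-4326/20784 + A/4031) - 40196 = (-4326/20784 - 166/4031) - 40196 = (-4326*1/20784 - 166*1/4031) - 40196 = (-721/3464 - 166/4031) - 40196 = -3481375/13963384 - 40196 = -561275664639/13963384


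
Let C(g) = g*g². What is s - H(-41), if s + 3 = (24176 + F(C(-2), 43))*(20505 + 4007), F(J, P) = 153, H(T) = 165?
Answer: 596352280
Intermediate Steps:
C(g) = g³
s = 596352445 (s = -3 + (24176 + 153)*(20505 + 4007) = -3 + 24329*24512 = -3 + 596352448 = 596352445)
s - H(-41) = 596352445 - 1*165 = 596352445 - 165 = 596352280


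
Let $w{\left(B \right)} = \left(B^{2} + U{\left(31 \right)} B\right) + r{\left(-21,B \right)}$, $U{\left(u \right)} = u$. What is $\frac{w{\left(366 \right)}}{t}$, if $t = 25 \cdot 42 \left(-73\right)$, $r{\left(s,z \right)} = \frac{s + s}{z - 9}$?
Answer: $- \frac{176438}{93075} \approx -1.8957$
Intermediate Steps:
$r{\left(s,z \right)} = \frac{2 s}{-9 + z}$
$w{\left(B \right)} = B^{2} - \frac{42}{-9 + B} + 31 B$ ($w{\left(B \right)} = \left(B^{2} + 31 B\right) + 2 \left(-21\right) \frac{1}{-9 + B} = \left(B^{2} + 31 B\right) - \frac{42}{-9 + B} = B^{2} - \frac{42}{-9 + B} + 31 B$)
$t = -76650$ ($t = 1050 \left(-73\right) = -76650$)
$\frac{w{\left(366 \right)}}{t} = \frac{\frac{1}{-9 + 366} \left(-42 + 366 \left(-9 + 366\right) \left(31 + 366\right)\right)}{-76650} = \frac{-42 + 366 \cdot 357 \cdot 397}{357} \left(- \frac{1}{76650}\right) = \frac{-42 + 51872814}{357} \left(- \frac{1}{76650}\right) = \frac{1}{357} \cdot 51872772 \left(- \frac{1}{76650}\right) = \frac{2470132}{17} \left(- \frac{1}{76650}\right) = - \frac{176438}{93075}$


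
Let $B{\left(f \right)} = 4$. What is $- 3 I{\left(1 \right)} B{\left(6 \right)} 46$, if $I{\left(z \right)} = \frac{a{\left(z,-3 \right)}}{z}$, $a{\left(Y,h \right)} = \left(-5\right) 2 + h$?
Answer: $7176$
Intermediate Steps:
$a{\left(Y,h \right)} = -10 + h$
$I{\left(z \right)} = - \frac{13}{z}$ ($I{\left(z \right)} = \frac{-10 - 3}{z} = - \frac{13}{z}$)
$- 3 I{\left(1 \right)} B{\left(6 \right)} 46 = - 3 \left(- \frac{13}{1}\right) 4 \cdot 46 = - 3 \left(\left(-13\right) 1\right) 4 \cdot 46 = \left(-3\right) \left(-13\right) 4 \cdot 46 = 39 \cdot 4 \cdot 46 = 156 \cdot 46 = 7176$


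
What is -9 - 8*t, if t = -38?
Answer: 295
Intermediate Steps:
-9 - 8*t = -9 - 8*(-38) = -9 + 304 = 295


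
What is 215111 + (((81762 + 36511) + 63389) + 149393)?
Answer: 546166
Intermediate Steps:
215111 + (((81762 + 36511) + 63389) + 149393) = 215111 + ((118273 + 63389) + 149393) = 215111 + (181662 + 149393) = 215111 + 331055 = 546166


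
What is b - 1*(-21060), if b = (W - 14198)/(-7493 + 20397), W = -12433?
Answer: 271731609/12904 ≈ 21058.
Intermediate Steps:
b = -26631/12904 (b = (-12433 - 14198)/(-7493 + 20397) = -26631/12904 ≈ -2.0638)
b - 1*(-21060) = -26631/12904 - 1*(-21060) = -26631/12904 + 21060 = 271731609/12904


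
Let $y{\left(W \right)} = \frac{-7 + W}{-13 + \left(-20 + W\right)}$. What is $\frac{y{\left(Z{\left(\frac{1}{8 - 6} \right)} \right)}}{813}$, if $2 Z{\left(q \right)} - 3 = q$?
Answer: $\frac{7}{33875} \approx 0.00020664$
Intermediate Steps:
$Z{\left(q \right)} = \frac{3}{2} + \frac{q}{2}$
$y{\left(W \right)} = \frac{-7 + W}{-33 + W}$
$\frac{y{\left(Z{\left(\frac{1}{8 - 6} \right)} \right)}}{813} = \frac{\frac{1}{-33 + \left(\frac{3}{2} + \frac{1}{2 \left(8 - 6\right)}\right)} \left(-7 + \left(\frac{3}{2} + \frac{1}{2 \left(8 - 6\right)}\right)\right)}{813} = \frac{-7 + \left(\frac{3}{2} + \frac{1}{2 \left(8 - 6\right)}\right)}{-33 + \left(\frac{3}{2} + \frac{1}{2 \left(8 - 6\right)}\right)} \frac{1}{813} = \frac{-7 + \left(\frac{3}{2} + \frac{1}{2 \cdot 2}\right)}{-33 + \left(\frac{3}{2} + \frac{1}{2 \cdot 2}\right)} \frac{1}{813} = \frac{-7 + \left(\frac{3}{2} + \frac{1}{2} \cdot \frac{1}{2}\right)}{-33 + \left(\frac{3}{2} + \frac{1}{2} \cdot \frac{1}{2}\right)} \frac{1}{813} = \frac{-7 + \left(\frac{3}{2} + \frac{1}{4}\right)}{-33 + \left(\frac{3}{2} + \frac{1}{4}\right)} \frac{1}{813} = \frac{-7 + \frac{7}{4}}{-33 + \frac{7}{4}} \cdot \frac{1}{813} = \frac{1}{- \frac{125}{4}} \left(- \frac{21}{4}\right) \frac{1}{813} = \left(- \frac{4}{125}\right) \left(- \frac{21}{4}\right) \frac{1}{813} = \frac{21}{125} \cdot \frac{1}{813} = \frac{7}{33875}$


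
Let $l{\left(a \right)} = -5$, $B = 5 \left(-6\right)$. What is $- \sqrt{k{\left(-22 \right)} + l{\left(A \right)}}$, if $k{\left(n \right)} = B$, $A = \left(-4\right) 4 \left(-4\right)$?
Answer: $- i \sqrt{35} \approx - 5.9161 i$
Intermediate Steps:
$B = -30$
$A = 64$ ($A = \left(-16\right) \left(-4\right) = 64$)
$k{\left(n \right)} = -30$
$- \sqrt{k{\left(-22 \right)} + l{\left(A \right)}} = - \sqrt{-30 - 5} = - \sqrt{-35} = - i \sqrt{35}$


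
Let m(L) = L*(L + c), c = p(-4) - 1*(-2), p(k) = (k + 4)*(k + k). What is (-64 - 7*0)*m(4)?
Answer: -1536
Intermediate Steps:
p(k) = 2*k*(4 + k) (p(k) = (4 + k)*(2*k) = 2*k*(4 + k))
c = 2 (c = 2*(-4)*(4 - 4) - 1*(-2) = 2*(-4)*0 + 2 = 0 + 2 = 2)
m(L) = L*(2 + L) (m(L) = L*(L + 2) = L*(2 + L))
(-64 - 7*0)*m(4) = (-64 - 7*0)*(4*(2 + 4)) = (-64 - 1*0)*(4*6) = (-64 + 0)*24 = -64*24 = -1536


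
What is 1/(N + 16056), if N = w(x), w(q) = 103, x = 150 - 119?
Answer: 1/16159 ≈ 6.1885e-5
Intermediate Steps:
x = 31
N = 103
1/(N + 16056) = 1/(103 + 16056) = 1/16159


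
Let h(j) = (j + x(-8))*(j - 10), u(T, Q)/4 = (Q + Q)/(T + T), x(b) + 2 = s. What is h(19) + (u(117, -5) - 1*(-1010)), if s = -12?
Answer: 123415/117 ≈ 1054.8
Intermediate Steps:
x(b) = -14 (x(b) = -2 - 12 = -14)
u(T, Q) = 4*Q/T (u(T, Q) = 4*((Q + Q)/(T + T)) = 4*((2*Q)/((2*T))) = 4*((2*Q)*(1/(2*T))) = 4*(Q/T) = 4*Q/T)
h(j) = (-14 + j)*(-10 + j) (h(j) = (j - 14)*(j - 10) = (-14 + j)*(-10 + j))
h(19) + (u(117, -5) - 1*(-1010)) = (140 + 19**2 - 24*19) + (4*(-5)/117 - 1*(-1010)) = (140 + 361 - 456) + (4*(-5)*(1/117) + 1010) = 45 + (-20/117 + 1010) = 45 + 118150/117 = 123415/117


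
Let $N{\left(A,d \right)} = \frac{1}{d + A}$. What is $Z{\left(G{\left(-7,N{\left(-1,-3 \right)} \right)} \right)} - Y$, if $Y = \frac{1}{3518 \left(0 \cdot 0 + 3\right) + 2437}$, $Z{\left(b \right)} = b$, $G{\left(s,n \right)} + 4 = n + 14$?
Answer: $\frac{506645}{51964} \approx 9.7499$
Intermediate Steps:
$N{\left(A,d \right)} = \frac{1}{A + d}$
$G{\left(s,n \right)} = 10 + n$ ($G{\left(s,n \right)} = -4 + \left(n + 14\right) = -4 + \left(14 + n\right) = 10 + n$)
$Y = \frac{1}{12991}$ ($Y = \frac{1}{3518 \left(0 + 3\right) + 2437} = \frac{1}{3518 \cdot 3 + 2437} = \frac{1}{10554 + 2437} = \frac{1}{12991} \approx 7.6976 \cdot 10^{-5}$)
$Z{\left(G{\left(-7,N{\left(-1,-3 \right)} \right)} \right)} - Y = \left(10 + \frac{1}{-1 - 3}\right) - \frac{1}{12991} = \left(10 + \frac{1}{-4}\right) - \frac{1}{12991} = \left(10 - \frac{1}{4}\right) - \frac{1}{12991} = \frac{39}{4} - \frac{1}{12991} = \frac{506645}{51964}$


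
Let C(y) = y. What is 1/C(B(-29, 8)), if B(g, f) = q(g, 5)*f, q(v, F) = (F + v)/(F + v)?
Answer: ⅛ ≈ 0.12500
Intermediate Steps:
q(v, F) = 1
B(g, f) = f (B(g, f) = 1*f = f)
1/C(B(-29, 8)) = 1/8 = ⅛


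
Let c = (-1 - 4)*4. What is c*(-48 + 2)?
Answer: 920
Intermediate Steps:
c = -20 (c = -5*4 = -20)
c*(-48 + 2) = -20*(-48 + 2) = -20*(-46) = 920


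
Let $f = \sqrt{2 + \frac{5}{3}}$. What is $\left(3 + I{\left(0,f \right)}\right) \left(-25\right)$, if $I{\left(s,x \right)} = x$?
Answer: $-75 - \frac{25 \sqrt{33}}{3} \approx -122.87$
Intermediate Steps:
$f = \frac{\sqrt{33}}{3}$ ($f = \sqrt{2 + 5 \cdot \frac{1}{3}} = \sqrt{2 + \frac{5}{3}} = \sqrt{\frac{11}{3}} = \frac{\sqrt{33}}{3} \approx 1.9149$)
$\left(3 + I{\left(0,f \right)}\right) \left(-25\right) = \left(3 + \frac{\sqrt{33}}{3}\right) \left(-25\right) = -75 - \frac{25 \sqrt{33}}{3}$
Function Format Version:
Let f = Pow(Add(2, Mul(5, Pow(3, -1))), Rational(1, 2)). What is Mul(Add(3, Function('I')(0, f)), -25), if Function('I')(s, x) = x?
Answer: Add(-75, Mul(Rational(-25, 3), Pow(33, Rational(1, 2)))) ≈ -122.87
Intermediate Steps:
f = Mul(Rational(1, 3), Pow(33, Rational(1, 2))) (f = Pow(Add(2, Mul(5, Rational(1, 3))), Rational(1, 2)) = Pow(Add(2, Rational(5, 3)), Rational(1, 2)) = Pow(Rational(11, 3), Rational(1, 2)) = Mul(Rational(1, 3), Pow(33, Rational(1, 2))) ≈ 1.9149)
Mul(Add(3, Function('I')(0, f)), -25) = Mul(Add(3, Mul(Rational(1, 3), Pow(33, Rational(1, 2)))), -25) = Add(-75, Mul(Rational(-25, 3), Pow(33, Rational(1, 2))))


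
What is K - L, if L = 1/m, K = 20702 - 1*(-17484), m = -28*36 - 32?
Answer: 39713441/1040 ≈ 38186.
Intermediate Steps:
m = -1040 (m = -1008 - 32 = -1040)
K = 38186 (K = 20702 + 17484 = 38186)
L = -1/1040 (L = 1/(-1040) = -1/1040 ≈ -0.00096154)
K - L = 38186 - 1*(-1/1040) = 38186 + 1/1040 = 39713441/1040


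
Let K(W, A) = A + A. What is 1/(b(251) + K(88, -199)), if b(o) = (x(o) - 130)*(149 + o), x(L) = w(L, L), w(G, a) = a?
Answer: 1/48002 ≈ 2.0832e-5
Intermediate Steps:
x(L) = L
K(W, A) = 2*A
b(o) = (-130 + o)*(149 + o) (b(o) = (o - 130)*(149 + o) = (-130 + o)*(149 + o))
1/(b(251) + K(88, -199)) = 1/((-19370 + 251**2 + 19*251) + 2*(-199)) = 1/((-19370 + 63001 + 4769) - 398) = 1/(48400 - 398) = 1/48002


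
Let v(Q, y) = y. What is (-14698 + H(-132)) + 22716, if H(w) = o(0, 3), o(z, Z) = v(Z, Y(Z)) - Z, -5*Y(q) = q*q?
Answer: 40066/5 ≈ 8013.2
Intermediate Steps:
Y(q) = -q**2/5 (Y(q) = -q*q/5 = -q**2/5)
o(z, Z) = -Z - Z**2/5 (o(z, Z) = -Z**2/5 - Z = -Z - Z**2/5)
H(w) = -24/5 (H(w) = (1/5)*3*(-5 - 1*3) = (1/5)*3*(-5 - 3) = (1/5)*3*(-8) = -24/5)
(-14698 + H(-132)) + 22716 = (-14698 - 24/5) + 22716 = -73514/5 + 22716 = 40066/5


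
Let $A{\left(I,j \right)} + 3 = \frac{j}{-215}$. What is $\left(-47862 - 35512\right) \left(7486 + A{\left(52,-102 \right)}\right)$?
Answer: $- \frac{134144347178}{215} \approx -6.2393 \cdot 10^{8}$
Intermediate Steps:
$A{\left(I,j \right)} = -3 - \frac{j}{215}$ ($A{\left(I,j \right)} = -3 + \frac{j}{-215} = -3 + j \left(- \frac{1}{215}\right) = -3 - \frac{j}{215}$)
$\left(-47862 - 35512\right) \left(7486 + A{\left(52,-102 \right)}\right) = \left(-47862 - 35512\right) \left(7486 - \frac{543}{215}\right) = - 83374 \left(7486 + \left(-3 + \frac{102}{215}\right)\right) = - 83374 \left(7486 - \frac{543}{215}\right) = \left(-83374\right) \frac{1608947}{215} = - \frac{134144347178}{215}$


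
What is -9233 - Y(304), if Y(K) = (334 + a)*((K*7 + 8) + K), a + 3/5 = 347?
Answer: -1669409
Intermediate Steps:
a = 1732/5 (a = -⅗ + 347 = 1732/5 ≈ 346.40)
Y(K) = 27216/5 + 27216*K/5 (Y(K) = (334 + 1732/5)*((K*7 + 8) + K) = 3402*((7*K + 8) + K)/5 = 3402*((8 + 7*K) + K)/5 = 3402*(8 + 8*K)/5 = 27216/5 + 27216*K/5)
-9233 - Y(304) = -9233 - (27216/5 + (27216/5)*304) = -9233 - (27216/5 + 8273664/5) = -9233 - 1*1660176 = -9233 - 1660176 = -1669409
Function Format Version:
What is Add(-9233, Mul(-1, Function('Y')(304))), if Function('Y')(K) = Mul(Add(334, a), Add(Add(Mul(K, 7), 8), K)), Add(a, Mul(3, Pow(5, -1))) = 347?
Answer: -1669409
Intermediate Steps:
a = Rational(1732, 5) (a = Add(Rational(-3, 5), 347) = Rational(1732, 5) ≈ 346.40)
Function('Y')(K) = Add(Rational(27216, 5), Mul(Rational(27216, 5), K)) (Function('Y')(K) = Mul(Add(334, Rational(1732, 5)), Add(Add(Mul(K, 7), 8), K)) = Mul(Rational(3402, 5), Add(Add(Mul(7, K), 8), K)) = Mul(Rational(3402, 5), Add(Add(8, Mul(7, K)), K)) = Mul(Rational(3402, 5), Add(8, Mul(8, K))) = Add(Rational(27216, 5), Mul(Rational(27216, 5), K)))
Add(-9233, Mul(-1, Function('Y')(304))) = Add(-9233, Mul(-1, Add(Rational(27216, 5), Mul(Rational(27216, 5), 304)))) = Add(-9233, Mul(-1, Add(Rational(27216, 5), Rational(8273664, 5)))) = Add(-9233, Mul(-1, 1660176)) = Add(-9233, -1660176) = -1669409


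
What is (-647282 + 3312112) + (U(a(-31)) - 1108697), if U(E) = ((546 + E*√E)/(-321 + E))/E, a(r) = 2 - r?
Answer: 2464914581/1584 - √33/288 ≈ 1.5561e+6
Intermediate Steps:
U(E) = (546 + E^(3/2))/(E*(-321 + E)) (U(E) = ((546 + E^(3/2))/(-321 + E))/E = (546 + E^(3/2))/(E*(-321 + E)))
(-647282 + 3312112) + (U(a(-31)) - 1108697) = (-647282 + 3312112) + ((546 + (2 - 1*(-31))^(3/2))/((2 - 1*(-31))*(-321 + (2 - 1*(-31)))) - 1108697) = 2664830 + ((546 + (2 + 31)^(3/2))/((2 + 31)*(-321 + (2 + 31))) - 1108697) = 2664830 + ((546 + 33^(3/2))/(33*(-321 + 33)) - 1108697) = 2664830 + ((1/33)*(546 + 33*√33)/(-288) - 1108697) = 2664830 + ((1/33)*(-1/288)*(546 + 33*√33) - 1108697) = 2664830 + ((-91/1584 - √33/288) - 1108697) = 2664830 + (-1756176139/1584 - √33/288) = 2464914581/1584 - √33/288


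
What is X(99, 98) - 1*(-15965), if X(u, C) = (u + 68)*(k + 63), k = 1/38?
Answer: 1006635/38 ≈ 26490.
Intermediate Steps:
k = 1/38 ≈ 0.026316
X(u, C) = 81430/19 + 2395*u/38 (X(u, C) = (u + 68)*(1/38 + 63) = (68 + u)*(2395/38) = 81430/19 + 2395*u/38)
X(99, 98) - 1*(-15965) = (81430/19 + (2395/38)*99) - 1*(-15965) = (81430/19 + 237105/38) + 15965 = 399965/38 + 15965 = 1006635/38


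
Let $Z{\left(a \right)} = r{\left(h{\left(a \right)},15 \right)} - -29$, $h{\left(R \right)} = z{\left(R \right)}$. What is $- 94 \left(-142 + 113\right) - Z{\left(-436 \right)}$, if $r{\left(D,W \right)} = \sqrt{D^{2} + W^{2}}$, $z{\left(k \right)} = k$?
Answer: $2697 - \sqrt{190321} \approx 2260.7$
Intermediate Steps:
$h{\left(R \right)} = R$
$Z{\left(a \right)} = 29 + \sqrt{225 + a^{2}}$ ($Z{\left(a \right)} = \sqrt{a^{2} + 15^{2}} - -29 = \sqrt{a^{2} + 225} + 29 = \sqrt{225 + a^{2}} + 29 = 29 + \sqrt{225 + a^{2}}$)
$- 94 \left(-142 + 113\right) - Z{\left(-436 \right)} = - 94 \left(-142 + 113\right) - \left(29 + \sqrt{225 + \left(-436\right)^{2}}\right) = \left(-94\right) \left(-29\right) - \left(29 + \sqrt{225 + 190096}\right) = 2726 - \left(29 + \sqrt{190321}\right) = 2697 - \sqrt{190321}$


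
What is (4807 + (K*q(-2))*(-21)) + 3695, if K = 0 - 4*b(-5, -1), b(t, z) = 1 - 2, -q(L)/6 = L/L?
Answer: 9006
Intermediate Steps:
q(L) = -6 (q(L) = -6*L/L = -6*1 = -6)
b(t, z) = -1
K = 4 (K = 0 - 4*(-1) = 0 + 4 = 4)
(4807 + (K*q(-2))*(-21)) + 3695 = (4807 + (4*(-6))*(-21)) + 3695 = (4807 - 24*(-21)) + 3695 = (4807 + 504) + 3695 = 5311 + 3695 = 9006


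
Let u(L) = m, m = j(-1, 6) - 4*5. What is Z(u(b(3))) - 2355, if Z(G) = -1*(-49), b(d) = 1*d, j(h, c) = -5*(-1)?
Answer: -2306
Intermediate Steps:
j(h, c) = 5
m = -15 (m = 5 - 4*5 = 5 - 1*20 = 5 - 20 = -15)
b(d) = d
u(L) = -15
Z(G) = 49
Z(u(b(3))) - 2355 = 49 - 2355 = -2306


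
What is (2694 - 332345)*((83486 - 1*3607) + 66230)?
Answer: -48164977959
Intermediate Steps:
(2694 - 332345)*((83486 - 1*3607) + 66230) = -329651*((83486 - 3607) + 66230) = -329651*(79879 + 66230) = -329651*146109 = -48164977959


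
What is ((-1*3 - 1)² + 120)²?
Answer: 18496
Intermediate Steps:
((-1*3 - 1)² + 120)² = ((-3 - 1)² + 120)² = ((-4)² + 120)² = (16 + 120)² = 136² = 18496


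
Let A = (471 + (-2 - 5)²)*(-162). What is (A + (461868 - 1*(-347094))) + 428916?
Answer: 1153638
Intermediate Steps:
A = -84240 (A = (471 + (-7)²)*(-162) = (471 + 49)*(-162) = 520*(-162) = -84240)
(A + (461868 - 1*(-347094))) + 428916 = (-84240 + (461868 - 1*(-347094))) + 428916 = (-84240 + (461868 + 347094)) + 428916 = (-84240 + 808962) + 428916 = 724722 + 428916 = 1153638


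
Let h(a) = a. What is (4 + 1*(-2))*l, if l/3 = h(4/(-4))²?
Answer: 6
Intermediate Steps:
l = 3 (l = 3*(4/(-4))² = 3*(4*(-¼))² = 3*(-1)² = 3*1 = 3)
(4 + 1*(-2))*l = (4 + 1*(-2))*3 = (4 - 2)*3 = 2*3 = 6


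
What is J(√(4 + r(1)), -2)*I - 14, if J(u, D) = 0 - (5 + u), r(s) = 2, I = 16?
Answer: -94 - 16*√6 ≈ -133.19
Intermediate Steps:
J(u, D) = -5 - u (J(u, D) = 0 + (-5 - u) = -5 - u)
J(√(4 + r(1)), -2)*I - 14 = (-5 - √(4 + 2))*16 - 14 = (-5 - √6)*16 - 14 = (-80 - 16*√6) - 14 = -94 - 16*√6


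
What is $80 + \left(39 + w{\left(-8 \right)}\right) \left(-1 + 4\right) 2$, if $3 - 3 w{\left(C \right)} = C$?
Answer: $336$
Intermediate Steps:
$w{\left(C \right)} = 1 - \frac{C}{3}$
$80 + \left(39 + w{\left(-8 \right)}\right) \left(-1 + 4\right) 2 = 80 + \left(39 + \left(1 - - \frac{8}{3}\right)\right) \left(-1 + 4\right) 2 = 80 + \left(39 + \left(1 + \frac{8}{3}\right)\right) 3 \cdot 2 = 80 + \left(39 + \frac{11}{3}\right) 6 = 80 + \frac{128}{3} \cdot 6 = 80 + 256 = 336$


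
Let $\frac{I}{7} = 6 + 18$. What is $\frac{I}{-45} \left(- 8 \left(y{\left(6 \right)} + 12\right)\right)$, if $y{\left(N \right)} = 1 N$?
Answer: $\frac{2688}{5} \approx 537.6$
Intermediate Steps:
$y{\left(N \right)} = N$
$I = 168$ ($I = 7 \left(6 + 18\right) = 7 \cdot 24 = 168$)
$\frac{I}{-45} \left(- 8 \left(y{\left(6 \right)} + 12\right)\right) = \frac{168}{-45} \left(- 8 \left(6 + 12\right)\right) = 168 \left(- \frac{1}{45}\right) \left(\left(-8\right) 18\right) = \left(- \frac{56}{15}\right) \left(-144\right) = \frac{2688}{5}$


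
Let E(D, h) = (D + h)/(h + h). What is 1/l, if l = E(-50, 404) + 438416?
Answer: 404/177120241 ≈ 2.2809e-6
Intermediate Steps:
E(D, h) = (D + h)/(2*h) (E(D, h) = (D + h)/((2*h)) = (D + h)*(1/(2*h)) = (D + h)/(2*h))
l = 177120241/404 (l = (½)*(-50 + 404)/404 + 438416 = (½)*(1/404)*354 + 438416 = 177/404 + 438416 = 177120241/404 ≈ 4.3842e+5)
1/l = 1/(177120241/404) = 404/177120241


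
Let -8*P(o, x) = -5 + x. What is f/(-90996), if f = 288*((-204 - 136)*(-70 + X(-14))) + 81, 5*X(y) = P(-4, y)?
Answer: -2269323/30332 ≈ -74.816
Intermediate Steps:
P(o, x) = 5/8 - x/8 (P(o, x) = -(-5 + x)/8 = 5/8 - x/8)
X(y) = ⅛ - y/40 (X(y) = (5/8 - y/8)/5 = ⅛ - y/40)
f = 6807969 (f = 288*((-204 - 136)*(-70 + (⅛ - 1/40*(-14)))) + 81 = 288*(-340*(-70 + (⅛ + 7/20))) + 81 = 288*(-340*(-70 + 19/40)) + 81 = 288*(-340*(-2781/40)) + 81 = 288*(47277/2) + 81 = 6807888 + 81 = 6807969)
f/(-90996) = 6807969/(-90996) = 6807969*(-1/90996) = -2269323/30332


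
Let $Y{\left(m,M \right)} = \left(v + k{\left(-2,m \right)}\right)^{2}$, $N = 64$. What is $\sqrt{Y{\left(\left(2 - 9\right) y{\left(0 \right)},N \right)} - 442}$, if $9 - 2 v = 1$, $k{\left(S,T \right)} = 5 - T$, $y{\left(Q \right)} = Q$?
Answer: $19 i \approx 19.0 i$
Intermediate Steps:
$v = 4$ ($v = \frac{9}{2} - \frac{1}{2} = 4$)
$Y{\left(m,M \right)} = \left(9 - m\right)^{2}$ ($Y{\left(m,M \right)} = \left(4 - \left(-5 + m\right)\right)^{2} = \left(9 - m\right)^{2}$)
$\sqrt{Y{\left(\left(2 - 9\right) y{\left(0 \right)},N \right)} - 442} = \sqrt{\left(-9 + \left(2 - 9\right) 0\right)^{2} - 442} = \sqrt{\left(-9 - 0\right)^{2} - 442} = \sqrt{\left(-9 + 0\right)^{2} - 442} = \sqrt{\left(-9\right)^{2} - 442} = \sqrt{81 - 442} = \sqrt{-361} = 19 i$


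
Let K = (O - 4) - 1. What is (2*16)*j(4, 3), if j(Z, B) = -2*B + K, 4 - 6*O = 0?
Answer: -992/3 ≈ -330.67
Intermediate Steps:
O = ⅔ (O = ⅔ - ⅙*0 = ⅔ + 0 = ⅔ ≈ 0.66667)
K = -13/3 (K = (⅔ - 4) - 1 = -10/3 - 1 = -13/3 ≈ -4.3333)
j(Z, B) = -13/3 - 2*B (j(Z, B) = -2*B - 13/3 = -13/3 - 2*B)
(2*16)*j(4, 3) = (2*16)*(-13/3 - 2*3) = 32*(-13/3 - 6) = 32*(-31/3) = -992/3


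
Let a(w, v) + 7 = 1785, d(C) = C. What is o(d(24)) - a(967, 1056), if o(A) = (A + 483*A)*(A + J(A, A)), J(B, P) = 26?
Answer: 579022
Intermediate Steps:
a(w, v) = 1778 (a(w, v) = -7 + 1785 = 1778)
o(A) = 484*A*(26 + A) (o(A) = (A + 483*A)*(A + 26) = (484*A)*(26 + A) = 484*A*(26 + A))
o(d(24)) - a(967, 1056) = 484*24*(26 + 24) - 1*1778 = 484*24*50 - 1778 = 580800 - 1778 = 579022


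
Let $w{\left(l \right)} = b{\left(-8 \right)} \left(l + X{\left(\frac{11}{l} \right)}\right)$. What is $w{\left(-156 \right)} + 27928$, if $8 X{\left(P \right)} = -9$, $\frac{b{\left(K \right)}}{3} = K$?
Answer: $31699$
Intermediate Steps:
$b{\left(K \right)} = 3 K$
$X{\left(P \right)} = - \frac{9}{8}$ ($X{\left(P \right)} = \frac{1}{8} \left(-9\right) = - \frac{9}{8}$)
$w{\left(l \right)} = 27 - 24 l$ ($w{\left(l \right)} = 3 \left(-8\right) \left(l - \frac{9}{8}\right) = - 24 \left(- \frac{9}{8} + l\right) = 27 - 24 l$)
$w{\left(-156 \right)} + 27928 = \left(27 - -3744\right) + 27928 = \left(27 + 3744\right) + 27928 = 3771 + 27928 = 31699$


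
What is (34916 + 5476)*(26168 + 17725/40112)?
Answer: 5299776463509/5014 ≈ 1.0570e+9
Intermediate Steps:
(34916 + 5476)*(26168 + 17725/40112) = 40392*(26168 + 17725*(1/40112)) = 40392*(26168 + 17725/40112) = 40392*(1049668541/40112) = 5299776463509/5014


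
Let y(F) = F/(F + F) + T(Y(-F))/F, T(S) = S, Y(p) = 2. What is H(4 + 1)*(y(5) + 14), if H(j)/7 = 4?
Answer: 2086/5 ≈ 417.20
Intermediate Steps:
H(j) = 28 (H(j) = 7*4 = 28)
y(F) = ½ + 2/F (y(F) = F/(F + F) + 2/F = F/((2*F)) + 2/F = F*(1/(2*F)) + 2/F = ½ + 2/F)
H(4 + 1)*(y(5) + 14) = 28*((½)*(4 + 5)/5 + 14) = 28*((½)*(⅕)*9 + 14) = 28*(9/10 + 14) = 28*(149/10) = 2086/5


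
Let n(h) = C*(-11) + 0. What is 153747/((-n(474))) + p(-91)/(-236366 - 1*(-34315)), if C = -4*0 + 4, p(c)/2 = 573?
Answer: 2824062243/808204 ≈ 3494.2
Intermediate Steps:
p(c) = 1146 (p(c) = 2*573 = 1146)
C = 4 (C = 0 + 4 = 4)
n(h) = -44 (n(h) = 4*(-11) + 0 = -44 + 0 = -44)
153747/((-n(474))) + p(-91)/(-236366 - 1*(-34315)) = 153747/((-1*(-44))) + 1146/(-236366 - 1*(-34315)) = 153747/44 + 1146/(-236366 + 34315) = 153747*(1/44) + 1146/(-202051) = 13977/4 + 1146*(-1/202051) = 13977/4 - 1146/202051 = 2824062243/808204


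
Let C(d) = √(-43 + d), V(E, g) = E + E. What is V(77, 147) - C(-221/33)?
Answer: 154 - 2*I*√13530/33 ≈ 154.0 - 7.0496*I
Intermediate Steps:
V(E, g) = 2*E
V(77, 147) - C(-221/33) = 2*77 - √(-43 - 221/33) = 154 - √(-43 - 221*1/33) = 154 - √(-43 - 221/33) = 154 - √(-1640/33) = 154 - 2*I*√13530/33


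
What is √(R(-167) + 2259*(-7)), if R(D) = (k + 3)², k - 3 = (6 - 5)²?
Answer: 2*I*√3941 ≈ 125.55*I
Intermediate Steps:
k = 4 (k = 3 + (6 - 5)² = 3 + 1² = 3 + 1 = 4)
R(D) = 49 (R(D) = (4 + 3)² = 7² = 49)
√(R(-167) + 2259*(-7)) = √(49 + 2259*(-7)) = √(49 - 15813) = √(-15764) = 2*I*√3941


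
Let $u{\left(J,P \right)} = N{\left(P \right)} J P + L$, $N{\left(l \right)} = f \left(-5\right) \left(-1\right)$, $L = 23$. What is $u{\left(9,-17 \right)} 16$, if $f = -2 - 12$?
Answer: $171728$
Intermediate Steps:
$f = -14$ ($f = -2 - 12 = -14$)
$N{\left(l \right)} = -70$ ($N{\left(l \right)} = \left(-14\right) \left(-5\right) \left(-1\right) = 70 \left(-1\right) = -70$)
$u{\left(J,P \right)} = 23 - 70 J P$ ($u{\left(J,P \right)} = - 70 J P + 23 = 23 - 70 J P$)
$u{\left(9,-17 \right)} 16 = \left(23 - 630 \left(-17\right)\right) 16 = \left(23 + 10710\right) 16 = 10733 \cdot 16 = 171728$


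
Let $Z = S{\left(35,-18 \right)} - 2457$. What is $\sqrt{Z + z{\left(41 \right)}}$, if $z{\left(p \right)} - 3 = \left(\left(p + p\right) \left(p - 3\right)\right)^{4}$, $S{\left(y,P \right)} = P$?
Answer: $2 \sqrt{23568383953366} \approx 9.7095 \cdot 10^{6}$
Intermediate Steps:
$z{\left(p \right)} = 3 + 16 p^{4} \left(-3 + p\right)^{4}$ ($z{\left(p \right)} = 3 + \left(\left(p + p\right) \left(p - 3\right)\right)^{4} = 3 + \left(2 p \left(-3 + p\right)\right)^{4} = 3 + 16 p^{4} \left(-3 + p\right)^{4}$)
$Z = -2475$ ($Z = -18 - 2457 = -2475$)
$\sqrt{Z + z{\left(41 \right)}} = \sqrt{-2475 + \left(3 + 16 \cdot 41^{4} \left(-3 + 41\right)^{4}\right)} = \sqrt{-2475 + \left(3 + 16 \cdot 2825761 \cdot 38^{4}\right)} = \sqrt{-2475 + \left(3 + 16 \cdot 2825761 \cdot 2085136\right)} = \sqrt{-2475 + \left(3 + 94273535815936\right)} = \sqrt{-2475 + 94273535815939} = \sqrt{94273535813464} = 2 \sqrt{23568383953366}$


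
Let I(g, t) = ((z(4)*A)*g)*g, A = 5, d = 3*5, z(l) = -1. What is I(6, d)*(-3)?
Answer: 540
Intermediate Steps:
d = 15
I(g, t) = -5*g**2 (I(g, t) = ((-1*5)*g)*g = (-5*g)*g = -5*g**2)
I(6, d)*(-3) = -5*6**2*(-3) = -5*36*(-3) = -180*(-3) = 540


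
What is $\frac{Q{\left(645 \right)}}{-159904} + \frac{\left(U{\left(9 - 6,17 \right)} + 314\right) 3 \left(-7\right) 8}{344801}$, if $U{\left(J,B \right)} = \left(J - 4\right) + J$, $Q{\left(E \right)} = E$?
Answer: $- \frac{8711380197}{55135059104} \approx -0.158$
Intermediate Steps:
$U{\left(J,B \right)} = -4 + 2 J$ ($U{\left(J,B \right)} = \left(-4 + J\right) + J = -4 + 2 J$)
$\frac{Q{\left(645 \right)}}{-159904} + \frac{\left(U{\left(9 - 6,17 \right)} + 314\right) 3 \left(-7\right) 8}{344801} = \frac{645}{-159904} + \frac{\left(\left(-4 + 2 \left(9 - 6\right)\right) + 314\right) 3 \left(-7\right) 8}{344801} = 645 \left(- \frac{1}{159904}\right) + \left(\left(-4 + 2 \cdot 3\right) + 314\right) \left(\left(-21\right) 8\right) \frac{1}{344801} = - \frac{645}{159904} + \left(\left(-4 + 6\right) + 314\right) \left(-168\right) \frac{1}{344801} = - \frac{645}{159904} + \left(2 + 314\right) \left(-168\right) \frac{1}{344801} = - \frac{645}{159904} + 316 \left(-168\right) \frac{1}{344801} = - \frac{645}{159904} - \frac{53088}{344801} = - \frac{8711380197}{55135059104}$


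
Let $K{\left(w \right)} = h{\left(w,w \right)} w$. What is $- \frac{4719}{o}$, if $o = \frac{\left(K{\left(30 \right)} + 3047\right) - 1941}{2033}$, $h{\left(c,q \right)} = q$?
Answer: $- \frac{9593727}{2006} \approx -4782.5$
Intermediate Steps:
$K{\left(w \right)} = w^{2}$ ($K{\left(w \right)} = w w = w^{2}$)
$o = \frac{2006}{2033}$ ($o = \frac{\left(30^{2} + 3047\right) - 1941}{2033} = \left(\left(900 + 3047\right) - 1941\right) \frac{1}{2033} = \left(3947 - 1941\right) \frac{1}{2033} = 2006 \cdot \frac{1}{2033} = \frac{2006}{2033} \approx 0.98672$)
$- \frac{4719}{o} = - \frac{4719}{\frac{2006}{2033}} = \left(-4719\right) \frac{2033}{2006} = - \frac{9593727}{2006}$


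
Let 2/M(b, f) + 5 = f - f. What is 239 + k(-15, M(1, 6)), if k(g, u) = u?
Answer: 1193/5 ≈ 238.60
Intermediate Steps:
M(b, f) = -⅖ (M(b, f) = 2/(-5 + (f - f)) = 2/(-5 + 0) = 2/(-5) = 2*(-⅕) = -⅖)
239 + k(-15, M(1, 6)) = 239 - ⅖ = 1193/5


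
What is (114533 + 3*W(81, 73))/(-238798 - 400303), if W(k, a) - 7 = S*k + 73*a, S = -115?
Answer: -102596/639101 ≈ -0.16053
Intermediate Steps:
W(k, a) = 7 - 115*k + 73*a (W(k, a) = 7 + (-115*k + 73*a) = 7 - 115*k + 73*a)
(114533 + 3*W(81, 73))/(-238798 - 400303) = (114533 + 3*(7 - 115*81 + 73*73))/(-238798 - 400303) = (114533 + 3*(7 - 9315 + 5329))/(-639101) = (114533 + 3*(-3979))*(-1/639101) = (114533 - 11937)*(-1/639101) = 102596*(-1/639101) = -102596/639101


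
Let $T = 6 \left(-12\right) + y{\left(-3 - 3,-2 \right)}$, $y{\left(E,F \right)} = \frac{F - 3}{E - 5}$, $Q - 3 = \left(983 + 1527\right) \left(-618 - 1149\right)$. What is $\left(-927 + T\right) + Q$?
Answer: $- \frac{48797821}{11} \approx -4.4362 \cdot 10^{6}$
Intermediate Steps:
$Q = -4435167$ ($Q = 3 + \left(983 + 1527\right) \left(-618 - 1149\right) = 3 + 2510 \left(-1767\right) = 3 - 4435170 = -4435167$)
$y{\left(E,F \right)} = \frac{-3 + F}{-5 + E}$
$T = - \frac{787}{11}$ ($T = 6 \left(-12\right) + \frac{-3 - 2}{-5 - 6} = -72 + \frac{1}{-5 - 6} \left(-5\right) = -72 + \frac{1}{-11} \left(-5\right) = -72 - - \frac{5}{11} = -72 + \frac{5}{11} = - \frac{787}{11} \approx -71.545$)
$\left(-927 + T\right) + Q = \left(-927 - \frac{787}{11}\right) - 4435167 = - \frac{10984}{11} - 4435167 = - \frac{48797821}{11}$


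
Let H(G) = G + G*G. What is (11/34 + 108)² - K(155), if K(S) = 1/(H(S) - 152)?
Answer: 40740942567/3472046 ≈ 11734.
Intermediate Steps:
H(G) = G + G²
K(S) = 1/(-152 + S*(1 + S)) (K(S) = 1/(S*(1 + S) - 152) = 1/(-152 + S*(1 + S)))
(11/34 + 108)² - K(155) = (11/34 + 108)² - 1/(-152 + 155*(1 + 155)) = (11*(1/34) + 108)² - 1/(-152 + 155*156) = (11/34 + 108)² - 1/(-152 + 24180) = (3683/34)² - 1/24028 = 13564489/1156 - 1*1/24028 = 13564489/1156 - 1/24028 = 40740942567/3472046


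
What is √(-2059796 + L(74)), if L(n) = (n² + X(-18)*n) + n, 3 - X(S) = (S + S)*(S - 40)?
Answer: 2*I*√552134 ≈ 1486.1*I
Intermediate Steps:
X(S) = 3 - 2*S*(-40 + S) (X(S) = 3 - (S + S)*(S - 40) = 3 - 2*S*(-40 + S))
L(n) = n² - 2084*n (L(n) = (n² + (3 - 2*(-18)² + 80*(-18))*n) + n = (n² + (3 - 2*324 - 1440)*n) + n = (n² + (3 - 648 - 1440)*n) + n = (n² - 2085*n) + n = n² - 2084*n)
√(-2059796 + L(74)) = √(-2059796 + 74*(-2084 + 74)) = √(-2059796 + 74*(-2010)) = √(-2059796 - 148740) = √(-2208536) = 2*I*√552134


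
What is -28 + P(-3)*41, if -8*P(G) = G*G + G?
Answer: -235/4 ≈ -58.750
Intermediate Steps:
P(G) = -G/8 - G²/8 (P(G) = -(G*G + G)/8 = -(G² + G)/8 = -(G + G²)/8 = -G/8 - G²/8)
-28 + P(-3)*41 = -28 - ⅛*(-3)*(1 - 3)*41 = -28 - ⅛*(-3)*(-2)*41 = -28 - ¾*41 = -28 - 123/4 = -235/4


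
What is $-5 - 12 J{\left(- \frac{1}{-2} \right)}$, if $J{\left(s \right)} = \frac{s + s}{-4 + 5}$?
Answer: $-17$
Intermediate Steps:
$J{\left(s \right)} = 2 s$ ($J{\left(s \right)} = \frac{2 s}{1} = 2 s 1 = 2 s$)
$-5 - 12 J{\left(- \frac{1}{-2} \right)} = -5 - 12 \cdot 2 \left(- \frac{1}{-2}\right) = -5 - 12 \cdot 2 \left(\left(-1\right) \left(- \frac{1}{2}\right)\right) = -5 - 12 \cdot 2 \cdot \frac{1}{2} = -5 - 12 = -17$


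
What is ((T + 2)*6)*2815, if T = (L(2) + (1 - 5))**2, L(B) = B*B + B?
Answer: 101340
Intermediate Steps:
L(B) = B + B**2 (L(B) = B**2 + B = B + B**2)
T = 4 (T = (2*(1 + 2) + (1 - 5))**2 = (2*3 - 4)**2 = (6 - 4)**2 = 2**2 = 4)
((T + 2)*6)*2815 = ((4 + 2)*6)*2815 = (6*6)*2815 = 36*2815 = 101340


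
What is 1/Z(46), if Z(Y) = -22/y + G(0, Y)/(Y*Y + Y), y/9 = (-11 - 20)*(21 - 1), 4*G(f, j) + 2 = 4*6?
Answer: 6031980/39127 ≈ 154.16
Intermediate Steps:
G(f, j) = 11/2 (G(f, j) = -½ + (4*6)/4 = -½ + (¼)*24 = -½ + 6 = 11/2)
y = -5580 (y = 9*((-11 - 20)*(21 - 1)) = 9*(-31*20) = 9*(-620) = -5580)
Z(Y) = 11/2790 + 11/(2*(Y + Y²)) (Z(Y) = -22/(-5580) + 11/(2*(Y*Y + Y)) = -22*(-1/5580) + 11/(2*(Y² + Y)) = 11/2790 + 11/(2*(Y + Y²)))
1/Z(46) = 1/((11/2790)*(1395 + 46 + 46²)/(46*(1 + 46))) = 1/((11/2790)*(1/46)*(1395 + 46 + 2116)/47) = 1/((11/2790)*(1/46)*(1/47)*3557) = 1/(39127/6031980) = 6031980/39127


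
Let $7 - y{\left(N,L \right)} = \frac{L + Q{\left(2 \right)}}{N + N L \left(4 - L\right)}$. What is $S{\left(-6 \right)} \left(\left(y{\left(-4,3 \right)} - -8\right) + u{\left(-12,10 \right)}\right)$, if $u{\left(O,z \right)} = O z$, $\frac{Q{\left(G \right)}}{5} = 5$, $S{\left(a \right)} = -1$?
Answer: $\frac{413}{4} \approx 103.25$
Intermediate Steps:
$Q{\left(G \right)} = 25$ ($Q{\left(G \right)} = 5 \cdot 5 = 25$)
$y{\left(N,L \right)} = 7 - \frac{25 + L}{N + L N \left(4 - L\right)}$ ($y{\left(N,L \right)} = 7 - \frac{L + 25}{N + N L \left(4 - L\right)} = 7 - \frac{25 + L}{N + L N \left(4 - L\right)}$)
$S{\left(-6 \right)} \left(\left(y{\left(-4,3 \right)} - -8\right) + u{\left(-12,10 \right)}\right) = - (\left(\frac{-25 - 3 + 7 \left(-4\right) - - 28 \cdot 3^{2} + 28 \cdot 3 \left(-4\right)}{\left(-4\right) \left(1 - 3^{2} + 4 \cdot 3\right)} - -8\right) - 120) = - (\left(- \frac{-25 - 3 - 28 - \left(-28\right) 9 - 336}{4 \left(1 - 9 + 12\right)} + 8\right) - 120) = - (\left(- \frac{-25 - 3 - 28 + 252 - 336}{4 \left(1 - 9 + 12\right)} + 8\right) - 120) = - (\left(\left(- \frac{1}{4}\right) \frac{1}{4} \left(-140\right) + 8\right) - 120) = - (\left(\frac{35}{4} + 8\right) - 120) = - (\frac{67}{4} - 120) = \left(-1\right) \left(- \frac{413}{4}\right) = \frac{413}{4}$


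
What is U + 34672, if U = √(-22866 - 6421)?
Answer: 34672 + I*√29287 ≈ 34672.0 + 171.13*I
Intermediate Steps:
U = I*√29287 (U = √(-29287) = I*√29287 ≈ 171.13*I)
U + 34672 = I*√29287 + 34672 = 34672 + I*√29287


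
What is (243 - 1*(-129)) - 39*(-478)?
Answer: 19014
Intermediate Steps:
(243 - 1*(-129)) - 39*(-478) = (243 + 129) + 18642 = 372 + 18642 = 19014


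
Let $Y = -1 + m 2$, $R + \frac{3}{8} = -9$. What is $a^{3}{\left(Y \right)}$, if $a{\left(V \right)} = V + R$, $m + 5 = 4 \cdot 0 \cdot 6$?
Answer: $- \frac{4330747}{512} \approx -8458.5$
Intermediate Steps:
$m = -5$ ($m = -5 + 4 \cdot 0 \cdot 6 = -5 + 0 \cdot 6 = -5 + 0 = -5$)
$R = - \frac{75}{8}$ ($R = - \frac{3}{8} - 9 = - \frac{75}{8} \approx -9.375$)
$Y = -11$ ($Y = -1 - 10 = -11$)
$a{\left(V \right)} = - \frac{75}{8} + V$ ($a{\left(V \right)} = V - \frac{75}{8} = - \frac{75}{8} + V$)
$a^{3}{\left(Y \right)} = \left(- \frac{75}{8} - 11\right)^{3} = \left(- \frac{163}{8}\right)^{3} = - \frac{4330747}{512}$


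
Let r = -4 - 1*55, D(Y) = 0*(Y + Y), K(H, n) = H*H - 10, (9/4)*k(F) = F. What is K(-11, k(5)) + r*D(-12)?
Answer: 111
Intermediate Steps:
k(F) = 4*F/9
K(H, n) = -10 + H² (K(H, n) = H² - 10 = -10 + H²)
D(Y) = 0 (D(Y) = 0*(2*Y) = 0)
r = -59 (r = -4 - 55 = -59)
K(-11, k(5)) + r*D(-12) = (-10 + (-11)²) - 59*0 = (-10 + 121) + 0 = 111 + 0 = 111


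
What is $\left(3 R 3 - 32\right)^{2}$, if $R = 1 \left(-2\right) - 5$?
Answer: $9025$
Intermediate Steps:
$R = -7$ ($R = -2 - 5 = -7$)
$\left(3 R 3 - 32\right)^{2} = \left(3 \left(-7\right) 3 - 32\right)^{2} = \left(\left(-21\right) 3 - 32\right)^{2} = \left(-63 - 32\right)^{2} = \left(-95\right)^{2} = 9025$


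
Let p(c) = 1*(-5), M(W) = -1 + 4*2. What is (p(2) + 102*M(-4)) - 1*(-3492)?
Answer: 4201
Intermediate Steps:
M(W) = 7 (M(W) = -1 + 8 = 7)
p(c) = -5
(p(2) + 102*M(-4)) - 1*(-3492) = (-5 + 102*7) - 1*(-3492) = (-5 + 714) + 3492 = 709 + 3492 = 4201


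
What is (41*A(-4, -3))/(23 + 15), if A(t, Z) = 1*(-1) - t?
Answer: 123/38 ≈ 3.2368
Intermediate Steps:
A(t, Z) = -1 - t
(41*A(-4, -3))/(23 + 15) = (41*(-1 - 1*(-4)))/(23 + 15) = (41*(-1 + 4))/38 = (41*3)*(1/38) = 123*(1/38) = 123/38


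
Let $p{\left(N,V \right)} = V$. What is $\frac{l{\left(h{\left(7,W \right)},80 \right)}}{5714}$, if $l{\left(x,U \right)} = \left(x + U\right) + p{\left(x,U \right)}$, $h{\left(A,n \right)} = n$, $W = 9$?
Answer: $\frac{169}{5714} \approx 0.029576$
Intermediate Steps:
$l{\left(x,U \right)} = x + 2 U$ ($l{\left(x,U \right)} = \left(x + U\right) + U = \left(U + x\right) + U = x + 2 U$)
$\frac{l{\left(h{\left(7,W \right)},80 \right)}}{5714} = \frac{9 + 2 \cdot 80}{5714} = \left(9 + 160\right) \frac{1}{5714} = 169 \cdot \frac{1}{5714} = \frac{169}{5714}$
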